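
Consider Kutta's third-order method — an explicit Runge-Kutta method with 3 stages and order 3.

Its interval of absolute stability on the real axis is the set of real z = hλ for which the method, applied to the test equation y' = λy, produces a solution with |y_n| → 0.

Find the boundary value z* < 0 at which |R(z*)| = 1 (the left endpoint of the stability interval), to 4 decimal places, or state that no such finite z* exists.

left endpoint -2.5127.

Set f=λy, z=hλ:
  order 3, 3-stage ⇒ R(z)=1+z+z^2/2+z^3/6
  (e.g. R(-1.78)=-0.13576, |R|=0.13576)

Need |R(x)|<1, x<0.
x=-1.78: |R|=0.1358
|R(-2.88)|=1.7141 |R(-2.25)|=0.6172 |R(-1.66)|=0.0446
Bisect:
  x_lo=-3.3587 |R|=3.0330  x_hi=-0.3368 |R|=0.7135
  mid=-1.84774 |R|=0.19208 →hi
  mid=-2.60321 |R|=1.15506 →lo
  mid=-2.22548 |R|=0.58614 →hi
  mid=-2.41434 |R|=0.84537 →hi
  mid=-2.50878 |R|=0.99349 →hi
  mid=-2.55599 |R|=1.07254 →lo
  mid=-2.53239 |R|=1.03258 →lo
  mid=-2.52058 |R|=1.01293 →lo
  ...
  [-2.51283,-2.51265] ⇒ x*=-2.5127
So |R|<1 on (-2.5127, 0).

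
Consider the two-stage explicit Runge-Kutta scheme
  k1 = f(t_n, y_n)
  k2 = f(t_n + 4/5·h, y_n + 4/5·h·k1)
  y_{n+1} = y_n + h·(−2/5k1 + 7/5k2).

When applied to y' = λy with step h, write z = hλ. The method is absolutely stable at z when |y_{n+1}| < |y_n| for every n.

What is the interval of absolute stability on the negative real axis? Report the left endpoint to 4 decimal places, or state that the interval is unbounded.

Test eqn y'=λy, z=hλ:
  k1=λy_n ⇒ h·k1=z·y_n;  k2=λ(1+4/5z)y_n ⇒ h·k2=z(1+4/5z)y_n
  y_{n+1}/y_n = 1 − 2/5z + 7/5z(1+4/5z) = 1 + z + 28/25z²
  ⇒ R(z) = 1 + z + 28/25z².

Boundary: |R(x)|=1, x<0.
x=-0.49: |R|=0.7789
R=1: x+28/25x²=0 ⇒ x=−25/28=-0.8929; min R=1−1/(4·28/25)=0.7768>−1
Confirm numerically:
  x=-0.869: |R|=0.97678 <1
  x=-0.768: |R|=0.89260 <1
  x=-0.644: |R|=0.82050 <1
  x=-0.554: |R|=0.78975 <1
  x=-1.335: |R|=1.66109 >1
  x=-1.095: |R|=1.24791 >1
Stable set (-0.8929, 0).

z∈(-0.8929,0).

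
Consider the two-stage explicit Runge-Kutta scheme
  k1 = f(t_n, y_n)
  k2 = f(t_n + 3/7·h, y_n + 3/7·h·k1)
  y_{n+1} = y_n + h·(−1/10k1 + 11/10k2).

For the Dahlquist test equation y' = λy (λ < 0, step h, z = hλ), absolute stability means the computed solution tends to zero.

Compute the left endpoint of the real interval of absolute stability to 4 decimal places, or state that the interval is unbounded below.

Set f=λy, z=hλ:
  k1=λy_n ⇒ h·k1=z·y_n;  k2=λ(1+3/7z)y_n ⇒ h·k2=z(1+3/7z)y_n
  y_{n+1}/y_n = 1 − 1/10z + 11/10z(1+3/7z) = 1 + z + 33/70z²
  ⇒ R(z) = 1 + z + 33/70z².

Need |R(x)|<1, x<0.
x=-1.3: |R|=0.4967
R=1: x+33/70x²=0 ⇒ x=−70/33=-2.1212; min R=1−1/(4·33/70)=0.4697>−1
Confirm numerically:
  x=-1.906: |R|=0.80662 <1
  x=-1.798: |R|=0.72604 <1
  x=-1.047: |R|=0.46978 <1
  x=-0.862: |R|=0.48829 <1
  x=-2.696: |R|=1.73054 >1
  x=-2.369: |R|=1.27673 >1
  x=-2.199: |R|=1.08064 >1
So |R|<1 on (-2.1212, 0).

z* = -2.1212.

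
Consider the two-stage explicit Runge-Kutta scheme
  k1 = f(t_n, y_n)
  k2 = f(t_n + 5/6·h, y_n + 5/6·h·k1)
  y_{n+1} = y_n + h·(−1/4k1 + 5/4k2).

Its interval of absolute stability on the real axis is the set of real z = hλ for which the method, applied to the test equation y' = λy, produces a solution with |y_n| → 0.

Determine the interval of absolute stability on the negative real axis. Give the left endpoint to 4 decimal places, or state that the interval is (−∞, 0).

Set f=λy, z=hλ:
  k1=λy_n ⇒ h·k1=z·y_n;  k2=λ(1+5/6z)y_n ⇒ h·k2=z(1+5/6z)y_n
  y_{n+1}/y_n = 1 − 1/4z + 5/4z(1+5/6z) = 1 + z + 25/24z²
  so R(z) = 1 + z + 25/24z².

Boundary: |R(x)|=1, x<0.
x=-1.67: |R|=2.2351
R=1: x+25/24x²=0 ⇒ x=−24/25=-0.9600; min R=1−1/(4·25/24)=0.7600>−1
Confirm numerically:
  x=-0.778: |R|=0.85250 <1
  x=-0.748: |R|=0.83482 <1
  x=-0.640: |R|=0.78667 <1
  x=-0.577: |R|=0.76980 <1
  x=-1.512: |R|=1.86940 >1
  x=-1.235: |R|=1.35378 >1
  x=-1.094: |R|=1.15270 >1
So |R|<1 on (-0.9600, 0).

z∈(-0.9600,0).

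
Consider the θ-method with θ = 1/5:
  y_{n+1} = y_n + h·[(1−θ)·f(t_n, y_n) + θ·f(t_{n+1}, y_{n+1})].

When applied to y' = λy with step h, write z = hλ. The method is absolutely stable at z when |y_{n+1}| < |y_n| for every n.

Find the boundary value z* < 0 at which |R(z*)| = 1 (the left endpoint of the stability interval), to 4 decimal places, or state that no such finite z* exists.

left endpoint -3.3333.

Test eqn y'=λy, z=hλ:
  y_{n+1} = y_n + z·[4/5·y_n + 1/5·y_{n+1}] ⇒ (1 − 1/5z)y_{n+1} = (1 + 4/5z)y_n
  R(z) = (1 + 4/5z)/(1 − 1/5z).

Find x<0 with |R(x)|<1.
x=-1.11: |R|=0.0917
R=−1: 1+4/5x = −1+1/5x ⇒ -3/5x=2 ⇒ x=2/(-3/5)=-3.3333
Confirm numerically:
  x=-3.065: |R|=0.90019 <1
  x=-2.175: |R|=0.51568 <1
  x=-1.951: |R|=0.40340 <1
  x=-3.825: |R|=1.16714 >1
  x=-3.615: |R|=1.09808 >1
Stable set (-3.3333, 0).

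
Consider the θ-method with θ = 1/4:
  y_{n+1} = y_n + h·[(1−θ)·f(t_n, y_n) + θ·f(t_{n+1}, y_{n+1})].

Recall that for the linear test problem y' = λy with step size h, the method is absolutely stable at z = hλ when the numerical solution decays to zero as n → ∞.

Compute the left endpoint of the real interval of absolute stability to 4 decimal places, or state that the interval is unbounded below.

left endpoint -4.0000.

On y'=λy, z=hλ:
  y_{n+1} = y_n + z·[3/4·y_n + 1/4·y_{n+1}] ⇒ (1 − 1/4z)y_{n+1} = (1 + 3/4z)y_n
  Hence R(z) = (1 + 3/4z)/(1 − 1/4z).

Boundary: |R(x)|=1, x<0.
x=-0.89: |R|=0.2720
R=−1: 1+3/4x = −1+1/4x ⇒ -1/2x=2 ⇒ x=2/(-1/2)=-4.0000
Confirm numerically:
  x=-2.707: |R|=0.61443 <1
  x=-2.632: |R|=0.58745 <1
  x=-2.343: |R|=0.47753 <1
  x=-4.370: |R|=1.08841 >1
  x=-4.329: |R|=1.07900 >1
  x=-4.100: |R|=1.02469 >1
So |R|<1 on (-4.0000, 0).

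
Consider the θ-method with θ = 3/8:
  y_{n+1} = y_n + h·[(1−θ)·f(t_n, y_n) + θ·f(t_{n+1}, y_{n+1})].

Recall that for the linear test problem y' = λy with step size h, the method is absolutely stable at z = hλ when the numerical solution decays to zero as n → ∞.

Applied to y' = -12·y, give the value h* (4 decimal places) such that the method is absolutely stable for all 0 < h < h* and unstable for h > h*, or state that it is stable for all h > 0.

(-8.0000,0); λ=-12 ⇒ h* = (8)/12 = 0.6667.

Set f=λy, z=hλ:
  y_{n+1} = y_n + z·[5/8·y_n + 3/8·y_{n+1}] ⇒ (1 − 3/8z)y_{n+1} = (1 + 5/8z)y_n
  R(z) = (1 + 5/8z)/(1 − 3/8z).

Boundary: |R(x)|=1, x<0.
x=-0.36: |R|=0.6828
R=−1: 1+5/8x = −1+3/8x ⇒ -1/4x=2 ⇒ x=2/(-1/4)=-8.0000
Confirm numerically:
  x=-6.699: |R|=0.90739 <1
  x=-4.758: |R|=0.70890 <1
  x=-4.373: |R|=0.65652 <1
  x=-8.566: |R|=1.03359 >1
  x=-8.293: |R|=1.01782 >1
Stable set (-8.0000, 0).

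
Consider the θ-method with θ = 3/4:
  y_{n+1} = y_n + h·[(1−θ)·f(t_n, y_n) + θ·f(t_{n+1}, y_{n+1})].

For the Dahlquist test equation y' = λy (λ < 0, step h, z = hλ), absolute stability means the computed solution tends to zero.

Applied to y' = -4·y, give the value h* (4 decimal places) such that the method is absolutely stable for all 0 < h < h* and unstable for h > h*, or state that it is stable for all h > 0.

unbounded; (−∞, 0). Any h>0 works for λ=-4.

Test eqn y'=λy, z=hλ:
  y_{n+1} = y_n + z·[1/4·y_n + 3/4·y_{n+1}] ⇒ (1 − 3/4z)y_{n+1} = (1 + 1/4z)y_n
  ⇒ R(z) = (1 + 1/4z)/(1 − 3/4z).

Boundary: |R(x)|=1, x<0.
x=-1.11: |R|=0.3943
x=-2: |R|=0.2000
x=-10: |R|=0.1765
x=-100: |R|=0.3158
θ=3/4≥1/2 ⇒ |1+1/4x|<|1−3/4x| ∀x<0 ⇒ stable on all of ℝ⁻.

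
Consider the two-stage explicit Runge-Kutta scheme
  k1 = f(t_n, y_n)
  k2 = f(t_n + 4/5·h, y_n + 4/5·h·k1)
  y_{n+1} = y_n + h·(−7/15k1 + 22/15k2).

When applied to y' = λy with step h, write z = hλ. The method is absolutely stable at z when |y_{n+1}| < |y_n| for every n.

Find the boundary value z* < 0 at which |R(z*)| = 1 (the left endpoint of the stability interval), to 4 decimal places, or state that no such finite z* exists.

On y'=λy, z=hλ:
  k1=λy_n ⇒ h·k1=z·y_n;  k2=λ(1+4/5z)y_n ⇒ h·k2=z(1+4/5z)y_n
  y_{n+1}/y_n = 1 − 7/15z + 22/15z(1+4/5z) = 1 + z + 88/75z²
  ⇒ R(z) = 1 + z + 88/75z².

Find x<0 with |R(x)|<1.
x=-1.49: |R|=2.1149
R=1: x+88/75x²=0 ⇒ x=−75/88=-0.8523; min R=1−1/(4·88/75)=0.7869>−1
Confirm numerically:
  x=-0.606: |R|=0.82489 <1
  x=-0.587: |R|=0.81729 <1
  x=-0.511: |R|=0.79538 <1
  x=-1.427: |R|=1.96229 >1
  x=-1.268: |R|=1.61851 >1
Interval (-0.8523, 0).

z* = -0.8523.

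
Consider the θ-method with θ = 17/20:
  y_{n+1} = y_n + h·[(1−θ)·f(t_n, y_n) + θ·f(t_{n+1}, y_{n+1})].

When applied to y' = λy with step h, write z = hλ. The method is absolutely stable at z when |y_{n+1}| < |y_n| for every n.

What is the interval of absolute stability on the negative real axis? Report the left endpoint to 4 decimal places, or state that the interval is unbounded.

(−∞, 0) — no finite endpoint.

Set f=λy, z=hλ:
  y_{n+1} = y_n + z·[3/20·y_n + 17/20·y_{n+1}] ⇒ (1 − 17/20z)y_{n+1} = (1 + 3/20z)y_n
  ⇒ R(z) = (1 + 3/20z)/(1 − 17/20z).

Need |R(x)|<1, x<0.
x=-0.69: |R|=0.5651
x=-2: |R|=0.2593
x=-10: |R|=0.0526
x=-100: |R|=0.1628
θ=17/20≥1/2 ⇒ |1+3/20x|<|1−17/20x| ∀x<0 ⇒ interval (−∞,0).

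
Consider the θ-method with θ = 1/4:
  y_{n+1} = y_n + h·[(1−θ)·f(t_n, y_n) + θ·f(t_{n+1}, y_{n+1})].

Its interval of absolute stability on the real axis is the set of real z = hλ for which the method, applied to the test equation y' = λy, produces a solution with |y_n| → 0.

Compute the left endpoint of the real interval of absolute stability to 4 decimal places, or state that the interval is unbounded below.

z* = -4.0000.

With y'=λy (z=hλ):
  y_{n+1} = y_n + z·[3/4·y_n + 1/4·y_{n+1}] ⇒ (1 − 1/4z)y_{n+1} = (1 + 3/4z)y_n
  ⇒ R(z) = (1 + 3/4z)/(1 − 1/4z).

Find x<0 with |R(x)|<1.
x=-1.4: |R|=0.0370
R=−1: 1+3/4x = −1+1/4x ⇒ -1/2x=2 ⇒ x=2/(-1/2)=-4.0000
Confirm numerically:
  x=-3.117: |R|=0.75186 <1
  x=-3.026: |R|=0.72274 <1
  x=-2.407: |R|=0.50273 <1
  x=-4.565: |R|=1.13193 >1
  x=-4.293: |R|=1.07066 >1
  x=-4.227: |R|=1.05518 >1
So |R|<1 on (-4.0000, 0).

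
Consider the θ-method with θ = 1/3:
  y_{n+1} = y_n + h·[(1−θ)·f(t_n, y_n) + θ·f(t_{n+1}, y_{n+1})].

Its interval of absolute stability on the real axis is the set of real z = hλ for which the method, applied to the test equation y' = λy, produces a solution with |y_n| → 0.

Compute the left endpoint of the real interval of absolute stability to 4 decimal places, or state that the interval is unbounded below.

z* = -6.0000.

Set f=λy, z=hλ:
  y_{n+1} = y_n + z·[2/3·y_n + 1/3·y_{n+1}] ⇒ (1 − 1/3z)y_{n+1} = (1 + 2/3z)y_n
  so R(z) = (1 + 2/3z)/(1 − 1/3z).

Find x<0 with |R(x)|<1.
x=-1.6: |R|=0.0435
R=−1: 1+2/3x = −1+1/3x ⇒ -1/3x=2 ⇒ x=2/(-1/3)=-6.0000
Confirm numerically:
  x=-5.598: |R|=0.95324 <1
  x=-5.292: |R|=0.91462 <1
  x=-4.164: |R|=0.74372 <1
  x=-2.893: |R|=0.47276 <1
  x=-6.381: |R|=1.04061 >1
  x=-6.286: |R|=1.03080 >1
So |R|<1 on (-6.0000, 0).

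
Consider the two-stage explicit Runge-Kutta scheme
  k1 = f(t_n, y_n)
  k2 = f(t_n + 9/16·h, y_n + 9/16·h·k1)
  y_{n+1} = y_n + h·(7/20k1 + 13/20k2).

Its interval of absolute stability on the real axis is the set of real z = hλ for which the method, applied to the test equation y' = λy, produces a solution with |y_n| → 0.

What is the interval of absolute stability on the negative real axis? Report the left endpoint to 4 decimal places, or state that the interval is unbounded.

z∈(-2.7350,0).

On y'=λy, z=hλ:
  k1=λy_n ⇒ h·k1=z·y_n;  k2=λ(1+9/16z)y_n ⇒ h·k2=z(1+9/16z)y_n
  y_{n+1}/y_n = 1 + 7/20z + 13/20z(1+9/16z) = 1 + z + 117/320z²
  ⇒ R(z) = 1 + z + 117/320z².

Boundary: |R(x)|=1, x<0.
x=-1.63: |R|=0.3414
R=1: x+117/320x²=0 ⇒ x=−320/117=-2.7350; min R=1−1/(4·117/320)=0.3162>−1
Confirm numerically:
  x=-2.617: |R|=0.88705 <1
  x=-1.800: |R|=0.38462 <1
  x=-1.548: |R|=0.32815 <1
  x=-3.137: |R|=1.46103 >1
  x=-2.859: |R|=1.12958 >1
Interval (-2.7350, 0).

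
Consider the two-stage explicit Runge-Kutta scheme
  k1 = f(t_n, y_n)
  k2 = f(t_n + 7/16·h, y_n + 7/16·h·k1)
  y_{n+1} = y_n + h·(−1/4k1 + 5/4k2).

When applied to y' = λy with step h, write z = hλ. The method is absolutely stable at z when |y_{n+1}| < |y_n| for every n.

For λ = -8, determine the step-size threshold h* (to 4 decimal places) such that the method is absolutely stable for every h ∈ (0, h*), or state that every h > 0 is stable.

Set f=λy, z=hλ:
  k1=λy_n ⇒ h·k1=z·y_n;  k2=λ(1+7/16z)y_n ⇒ h·k2=z(1+7/16z)y_n
  y_{n+1}/y_n = 1 − 1/4z + 5/4z(1+7/16z) = 1 + z + 35/64z²
  R(z) = 1 + z + 35/64z².

Boundary: |R(x)|=1, x<0.
x=-0.91: |R|=0.5429
R=1: x+35/64x²=0 ⇒ x=−64/35=-1.8286; min R=1−1/(4·35/64)=0.5429>−1
Confirm numerically:
  x=-1.710: |R|=0.88912 <1
  x=-1.569: |R|=0.77728 <1
  x=-1.178: |R|=0.58089 <1
  x=-0.863: |R|=0.54430 <1
  x=-2.235: |R|=1.49676 >1
  x=-2.099: |R|=1.31042 >1
  x=-1.895: |R|=1.06884 >1
Stable set (-1.8286, 0).

(-1.8286,0); λ=-8 ⇒ h* = (64/35)/8 = 0.2286.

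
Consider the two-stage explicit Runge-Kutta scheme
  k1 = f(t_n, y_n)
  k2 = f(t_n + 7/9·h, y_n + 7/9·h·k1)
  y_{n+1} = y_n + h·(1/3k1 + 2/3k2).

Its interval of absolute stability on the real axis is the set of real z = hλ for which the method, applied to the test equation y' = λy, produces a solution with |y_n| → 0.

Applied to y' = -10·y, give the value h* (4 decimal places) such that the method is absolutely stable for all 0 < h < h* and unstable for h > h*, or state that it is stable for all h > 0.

(-1.9286,0); λ=-10 ⇒ h* = (27/14)/10 = 0.1929.

Test eqn y'=λy, z=hλ:
  k1=λy_n ⇒ h·k1=z·y_n;  k2=λ(1+7/9z)y_n ⇒ h·k2=z(1+7/9z)y_n
  y_{n+1}/y_n = 1 + 1/3z + 2/3z(1+7/9z) = 1 + z + 14/27z²
  so R(z) = 1 + z + 14/27z².

Need |R(x)|<1, x<0.
x=-0.7: |R|=0.5541
R=1: x+14/27x²=0 ⇒ x=−27/14=-1.9286; min R=1−1/(4·14/27)=0.5179>−1
Confirm numerically:
  x=-1.511: |R|=0.67284 <1
  x=-1.318: |R|=0.58273 <1
  x=-1.116: |R|=0.52979 <1
  x=-2.382: |R|=1.56003 >1
  x=-2.243: |R|=1.36569 >1
  x=-2.125: |R|=1.21644 >1
Interval (-1.9286, 0).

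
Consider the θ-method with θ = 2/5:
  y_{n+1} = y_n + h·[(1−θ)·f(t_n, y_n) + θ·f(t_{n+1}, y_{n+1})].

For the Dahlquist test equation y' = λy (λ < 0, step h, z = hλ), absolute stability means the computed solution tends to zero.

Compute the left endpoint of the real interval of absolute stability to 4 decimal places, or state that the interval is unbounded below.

z* = -10.0000.

Test eqn y'=λy, z=hλ:
  y_{n+1} = y_n + z·[3/5·y_n + 2/5·y_{n+1}] ⇒ (1 − 2/5z)y_{n+1} = (1 + 3/5z)y_n
  ⇒ R(z) = (1 + 3/5z)/(1 − 2/5z).

Boundary: |R(x)|=1, x<0.
x=-1.45: |R|=0.0823
R=−1: 1+3/5x = −1+2/5x ⇒ -1/5x=2 ⇒ x=2/(-1/5)=-10.0000
Confirm numerically:
  x=-9.368: |R|=0.97337 <1
  x=-6.744: |R|=0.82389 <1
  x=-4.411: |R|=0.59564 <1
  x=-10.555: |R|=1.02126 >1
  x=-10.085: |R|=1.00338 >1
  x=-10.025: |R|=1.00100 >1
Stable set (-10.0000, 0).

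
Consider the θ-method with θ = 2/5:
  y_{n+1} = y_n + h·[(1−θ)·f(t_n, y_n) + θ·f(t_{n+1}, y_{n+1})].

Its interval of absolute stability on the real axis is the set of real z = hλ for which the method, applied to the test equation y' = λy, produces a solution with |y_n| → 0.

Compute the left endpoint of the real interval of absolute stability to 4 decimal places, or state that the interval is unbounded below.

left endpoint -10.0000.

Test eqn y'=λy, z=hλ:
  y_{n+1} = y_n + z·[3/5·y_n + 2/5·y_{n+1}] ⇒ (1 − 2/5z)y_{n+1} = (1 + 3/5z)y_n
  Hence R(z) = (1 + 3/5z)/(1 − 2/5z).

Boundary: |R(x)|=1, x<0.
x=-1.1: |R|=0.2361
R=−1: 1+3/5x = −1+2/5x ⇒ -1/5x=2 ⇒ x=2/(-1/5)=-10.0000
Confirm numerically:
  x=-9.486: |R|=0.97856 <1
  x=-8.604: |R|=0.93714 <1
  x=-6.424: |R|=0.79964 <1
  x=-10.482: |R|=1.01856 >1
  x=-10.170: |R|=1.00671 >1
  x=-10.033: |R|=1.00132 >1
So |R|<1 on (-10.0000, 0).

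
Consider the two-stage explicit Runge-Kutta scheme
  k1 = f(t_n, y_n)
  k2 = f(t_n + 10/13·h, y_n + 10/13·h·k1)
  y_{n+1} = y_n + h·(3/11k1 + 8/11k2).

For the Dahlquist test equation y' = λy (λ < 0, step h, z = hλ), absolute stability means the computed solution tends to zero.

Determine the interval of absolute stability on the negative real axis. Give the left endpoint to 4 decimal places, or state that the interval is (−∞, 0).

z∈(-1.7875,0).

Set f=λy, z=hλ:
  k1=λy_n ⇒ h·k1=z·y_n;  k2=λ(1+10/13z)y_n ⇒ h·k2=z(1+10/13z)y_n
  y_{n+1}/y_n = 1 + 3/11z + 8/11z(1+10/13z) = 1 + z + 80/143z²
  Hence R(z) = 1 + z + 80/143z².

Solve |R(x)|<1 on ℝ⁻.
x=-1.06: |R|=0.5686
R=1: x+80/143x²=0 ⇒ x=−143/80=-1.7875; min R=1−1/(4·80/143)=0.5531>−1
Confirm numerically:
  x=-1.763: |R|=0.97584 <1
  x=-1.536: |R|=0.78389 <1
  x=-0.719: |R|=0.57021 <1
  x=-2.362: |R|=1.75914 >1
  x=-2.057: |R|=1.31013 >1
  x=-1.933: |R|=1.15734 >1
So |R|<1 on (-1.7875, 0).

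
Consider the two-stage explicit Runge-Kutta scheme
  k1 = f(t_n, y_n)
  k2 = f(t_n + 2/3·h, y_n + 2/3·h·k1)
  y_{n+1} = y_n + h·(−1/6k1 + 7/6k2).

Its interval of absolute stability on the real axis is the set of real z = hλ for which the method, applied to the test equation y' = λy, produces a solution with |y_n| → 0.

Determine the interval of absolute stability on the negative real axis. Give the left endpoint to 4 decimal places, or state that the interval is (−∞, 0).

Set f=λy, z=hλ:
  k1=λy_n ⇒ h·k1=z·y_n;  k2=λ(1+2/3z)y_n ⇒ h·k2=z(1+2/3z)y_n
  y_{n+1}/y_n = 1 − 1/6z + 7/6z(1+2/3z) = 1 + z + 7/9z²
  Hence R(z) = 1 + z + 7/9z².

Find x<0 with |R(x)|<1.
x=-1.5: |R|=1.2500
R=1: x+7/9x²=0 ⇒ x=−9/7=-1.2857; min R=1−1/(4·7/9)=0.6786>−1
Confirm numerically:
  x=-1.262: |R|=0.97672 <1
  x=-1.105: |R|=0.84469 <1
  x=-0.680: |R|=0.67964 <1
  x=-0.567: |R|=0.68305 <1
  x=-1.852: |R|=1.81570 >1
  x=-1.508: |R|=1.26072 >1
  x=-1.366: |R|=1.08530 >1
Interval (-1.2857, 0).

z∈(-1.2857,0).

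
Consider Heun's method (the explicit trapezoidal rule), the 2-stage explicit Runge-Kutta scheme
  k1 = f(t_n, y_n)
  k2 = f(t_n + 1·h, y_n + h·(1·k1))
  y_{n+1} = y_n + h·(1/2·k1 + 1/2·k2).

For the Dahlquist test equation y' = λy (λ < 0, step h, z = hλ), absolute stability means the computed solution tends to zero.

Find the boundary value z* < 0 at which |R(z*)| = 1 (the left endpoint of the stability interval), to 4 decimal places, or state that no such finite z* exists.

z* = -2.0000.

Test eqn y'=λy, z=hλ:
  order 2, 2-stage ⇒ R(z)=1+z+z^2/2
  (e.g. R(-0.98)=0.50020, |R|=0.50020)

Find x<0 with |R(x)|<1.
x=-0.98: |R|=0.5002
|R(-1.93)|=0.9325 |R(-1.18)|=0.5162 |R(-0.84)|=0.5128
Bisect:
  x_lo=-2.3701 |R|=1.4386  x_hi=-0.3657 |R|=0.7011
  mid=-1.36792 |R|=0.56768 →hi
  mid=-1.86900 |R|=0.87758 →hi
  mid=-2.11955 |R|=1.12669 →lo
  mid=-1.99428 |R|=0.99429 →hi
  mid=-2.05691 |R|=1.05853 →lo
  mid=-2.02559 |R|=1.02592 →lo
  mid=-2.00993 |R|=1.00998 →lo
  mid=-2.00211 |R|=1.00211 →lo
  mid=-1.99819 |R|=0.99819 →hi
  ...
  [-2.00003,-1.99990] ⇒ x*=-2.0000
Interval (-2.0000, 0).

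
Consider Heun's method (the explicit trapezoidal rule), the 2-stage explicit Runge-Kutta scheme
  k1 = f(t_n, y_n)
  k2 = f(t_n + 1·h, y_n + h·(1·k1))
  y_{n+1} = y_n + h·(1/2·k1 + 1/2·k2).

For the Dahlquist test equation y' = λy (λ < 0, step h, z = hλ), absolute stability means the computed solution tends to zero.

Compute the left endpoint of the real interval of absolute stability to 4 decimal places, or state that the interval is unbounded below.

Set f=λy, z=hλ:
  order 2, 2-stage ⇒ R(z)=1+z+z^2/2
  (e.g. R(-0.81)=0.51805, |R|=0.51805)

Solve |R(x)|<1 on ℝ⁻.
x=-0.81: |R|=0.5181
|R(-1.52)|=0.6352 |R(-1.27)|=0.5364 |R(-1)|=0.5000
Bisect:
  x_lo=-2.4236 |R|=1.5133  x_hi=-0.2806 |R|=0.7588
  mid=-1.35208 |R|=0.56198 →hi
  mid=-1.88784 |R|=0.89413 →hi
  mid=-2.15573 |R|=1.16785 →lo
  mid=-2.02178 |R|=1.02202 →lo
  mid=-1.95481 |R|=0.95584 →hi
  mid=-1.98830 |R|=0.98837 →hi
  mid=-2.00504 |R|=1.00505 →lo
  ...
  [-2.00007,-1.99994] ⇒ x*=-2.0000
Interval (-2.0000, 0).

left endpoint -2.0000.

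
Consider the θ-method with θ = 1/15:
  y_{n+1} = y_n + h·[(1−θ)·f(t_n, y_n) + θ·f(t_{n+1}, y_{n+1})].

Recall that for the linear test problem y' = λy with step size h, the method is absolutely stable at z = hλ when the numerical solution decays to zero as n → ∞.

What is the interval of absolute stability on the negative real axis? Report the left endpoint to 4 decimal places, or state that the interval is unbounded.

Test eqn y'=λy, z=hλ:
  y_{n+1} = y_n + z·[14/15·y_n + 1/15·y_{n+1}] ⇒ (1 − 1/15z)y_{n+1} = (1 + 14/15z)y_n
  R(z) = (1 + 14/15z)/(1 − 1/15z).

Boundary: |R(x)|=1, x<0.
x=-0.52: |R|=0.4974
R=−1: 1+14/15x = −1+1/15x ⇒ -13/15x=2 ⇒ x=2/(-13/15)=-2.3077
Confirm numerically:
  x=-2.256: |R|=0.96106 <1
  x=-1.875: |R|=0.66667 <1
  x=-1.435: |R|=0.30970 <1
  x=-1.189: |R|=0.10167 <1
  x=-2.728: |R|=1.30821 >1
  x=-2.379: |R|=1.05334 >1
  x=-2.358: |R|=1.03768 >1
So |R|<1 on (-2.3077, 0).

z∈(-2.3077,0).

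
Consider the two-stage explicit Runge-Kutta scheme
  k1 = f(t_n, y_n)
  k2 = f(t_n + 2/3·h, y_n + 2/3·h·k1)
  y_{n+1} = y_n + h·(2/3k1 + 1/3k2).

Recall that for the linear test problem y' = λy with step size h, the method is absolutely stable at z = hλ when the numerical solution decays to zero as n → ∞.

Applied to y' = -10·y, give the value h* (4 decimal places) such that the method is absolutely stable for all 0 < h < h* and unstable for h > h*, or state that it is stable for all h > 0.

Test eqn y'=λy, z=hλ:
  k1=λy_n ⇒ h·k1=z·y_n;  k2=λ(1+2/3z)y_n ⇒ h·k2=z(1+2/3z)y_n
  y_{n+1}/y_n = 1 + 2/3z + 1/3z(1+2/3z) = 1 + z + 2/9z²
  R(z) = 1 + z + 2/9z².

Boundary: |R(x)|=1, x<0.
x=-0.42: |R|=0.6192
R=1: x+2/9x²=0 ⇒ x=−9/2=-4.5000; min R=1−1/(4·2/9)=-0.1250>−1
Confirm numerically:
  x=-3.336: |R|=0.13709 <1
  x=-3.287: |R|=0.11397 <1
  x=-3.198: |R|=0.07471 <1
  x=-4.977: |R|=1.52756 >1
  x=-4.872: |R|=1.40275 >1
  x=-4.739: |R|=1.25169 >1
Stable set (-4.5000, 0).

(-4.5000,0); λ=-10 ⇒ h* = (9/2)/10 = 0.4500.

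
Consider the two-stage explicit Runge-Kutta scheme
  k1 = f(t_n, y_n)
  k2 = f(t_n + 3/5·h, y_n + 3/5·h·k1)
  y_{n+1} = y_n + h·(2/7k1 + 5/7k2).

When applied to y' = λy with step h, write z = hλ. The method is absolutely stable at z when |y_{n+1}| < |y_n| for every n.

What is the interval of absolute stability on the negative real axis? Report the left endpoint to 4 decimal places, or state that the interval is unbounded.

On y'=λy, z=hλ:
  k1=λy_n ⇒ h·k1=z·y_n;  k2=λ(1+3/5z)y_n ⇒ h·k2=z(1+3/5z)y_n
  y_{n+1}/y_n = 1 + 2/7z + 5/7z(1+3/5z) = 1 + z + 3/7z²
  Hence R(z) = 1 + z + 3/7z².

Boundary: |R(x)|=1, x<0.
x=-0.36: |R|=0.6955
R=1: x+3/7x²=0 ⇒ x=−7/3=-2.3333; min R=1−1/(4·3/7)=0.4167>−1
Confirm numerically:
  x=-1.974: |R|=0.69600 <1
  x=-1.902: |R|=0.64840 <1
  x=-1.489: |R|=0.46119 <1
  x=-1.370: |R|=0.43439 <1
  x=-2.777: |R|=1.52803 >1
  x=-2.610: |R|=1.30947 >1
  x=-2.459: |R|=1.13243 >1
So |R|<1 on (-2.3333, 0).

(-2.3333, 0).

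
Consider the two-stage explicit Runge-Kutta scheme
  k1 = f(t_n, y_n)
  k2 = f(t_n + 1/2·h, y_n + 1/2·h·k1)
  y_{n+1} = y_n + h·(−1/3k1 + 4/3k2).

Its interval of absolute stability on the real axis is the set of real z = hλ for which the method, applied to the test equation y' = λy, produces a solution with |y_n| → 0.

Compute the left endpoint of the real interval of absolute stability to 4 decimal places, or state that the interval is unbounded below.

Test eqn y'=λy, z=hλ:
  k1=λy_n ⇒ h·k1=z·y_n;  k2=λ(1+1/2z)y_n ⇒ h·k2=z(1+1/2z)y_n
  y_{n+1}/y_n = 1 − 1/3z + 4/3z(1+1/2z) = 1 + z + 2/3z²
  Hence R(z) = 1 + z + 2/3z².

Find x<0 with |R(x)|<1.
x=-0.51: |R|=0.6634
R=1: x+2/3x²=0 ⇒ x=−3/2=-1.5000; min R=1−1/(4·2/3)=0.6250>−1
Confirm numerically:
  x=-1.251: |R|=0.79233 <1
  x=-0.727: |R|=0.62535 <1
  x=-0.643: |R|=0.63263 <1
  x=-1.990: |R|=1.65007 >1
  x=-1.731: |R|=1.26657 >1
  x=-1.685: |R|=1.20782 >1
So |R|<1 on (-1.5000, 0).

left endpoint -1.5000.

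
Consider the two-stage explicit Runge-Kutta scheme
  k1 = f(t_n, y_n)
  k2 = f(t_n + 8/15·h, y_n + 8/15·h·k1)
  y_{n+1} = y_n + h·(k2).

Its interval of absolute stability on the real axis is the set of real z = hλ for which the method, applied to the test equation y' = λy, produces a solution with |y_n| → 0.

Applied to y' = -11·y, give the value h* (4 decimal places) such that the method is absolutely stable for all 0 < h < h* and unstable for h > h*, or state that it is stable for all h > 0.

(-1.8750,0); λ=-11 ⇒ h* = (15/8)/11 = 0.1705.

On y'=λy, z=hλ:
  k1=λy_n ⇒ h·k1=z·y_n;  k2=λ(1+8/15z)y_n ⇒ h·k2=z(1+8/15z)y_n
  y_{n+1}/y_n = 1 + z(1+8/15z) = 1 + z + 8/15z²
  ⇒ R(z) = 1 + z + 8/15z².

Boundary: |R(x)|=1, x<0.
x=-1.24: |R|=0.5801
R=1: x+8/15x²=0 ⇒ x=−15/8=-1.8750; min R=1−1/(4·8/15)=0.5312>−1
Confirm numerically:
  x=-1.672: |R|=0.81898 <1
  x=-1.463: |R|=0.67853 <1
  x=-0.913: |R|=0.53157 <1
  x=-0.846: |R|=0.53572 <1
  x=-2.067: |R|=1.21166 >1
  x=-2.034: |R|=1.17248 >1
So |R|<1 on (-1.8750, 0).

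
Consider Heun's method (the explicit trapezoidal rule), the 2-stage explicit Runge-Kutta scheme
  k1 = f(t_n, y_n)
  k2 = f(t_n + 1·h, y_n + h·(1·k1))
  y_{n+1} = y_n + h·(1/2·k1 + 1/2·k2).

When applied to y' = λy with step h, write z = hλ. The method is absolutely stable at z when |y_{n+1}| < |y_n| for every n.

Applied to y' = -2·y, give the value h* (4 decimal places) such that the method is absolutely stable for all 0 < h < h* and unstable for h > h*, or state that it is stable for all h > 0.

(-2.0000,0); λ=-2 ⇒ h* = 1.0000.

With y'=λy (z=hλ):
  order 2, 2-stage ⇒ R(z)=1+z+z^2/2
  (e.g. R(-0.75)=0.53125, |R|=0.53125)

Need |R(x)|<1, x<0.
x=-0.75: |R|=0.5312
|R(-2.3)|=1.3450 |R(-1.43)|=0.5924 |R(-1.22)|=0.5242
Bisect:
  x_lo=-2.8107 |R|=2.1393  x_hi=-0.1197 |R|=0.8875
  mid=-1.46519 |R|=0.60820 →hi
  mid=-2.13795 |R|=1.14747 →lo
  mid=-1.80157 |R|=0.82126 →hi
  mid=-1.96976 |R|=0.97022 →hi
  mid=-2.05386 |R|=1.05531 →lo
  mid=-2.01181 |R|=1.01188 →lo
  mid=-1.99079 |R|=0.99083 →hi
  mid=-2.00130 |R|=1.00130 →lo
  mid=-1.99604 |R|=0.99605 →hi
  ...
  [-2.00015,-1.99998] ⇒ x*=-2.0000
Stable set (-2.0000, 0).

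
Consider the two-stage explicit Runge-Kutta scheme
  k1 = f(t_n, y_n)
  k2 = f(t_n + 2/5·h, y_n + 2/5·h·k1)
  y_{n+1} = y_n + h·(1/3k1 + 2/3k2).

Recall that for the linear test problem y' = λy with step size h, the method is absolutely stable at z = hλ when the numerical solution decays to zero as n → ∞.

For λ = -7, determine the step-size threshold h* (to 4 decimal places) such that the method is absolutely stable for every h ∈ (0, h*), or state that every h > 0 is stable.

(-3.7500,0); λ=-7 ⇒ h* = (15/4)/7 = 0.5357.

Test eqn y'=λy, z=hλ:
  k1=λy_n ⇒ h·k1=z·y_n;  k2=λ(1+2/5z)y_n ⇒ h·k2=z(1+2/5z)y_n
  y_{n+1}/y_n = 1 + 1/3z + 2/3z(1+2/5z) = 1 + z + 4/15z²
  Hence R(z) = 1 + z + 4/15z².

Boundary: |R(x)|=1, x<0.
x=-1.08: |R|=0.2310
R=1: x+4/15x²=0 ⇒ x=−15/4=-3.7500; min R=1−1/(4·4/15)=0.0625>−1
Confirm numerically:
  x=-2.530: |R|=0.17691 <1
  x=-2.231: |R|=0.09630 <1
  x=-2.127: |R|=0.07943 <1
  x=-1.797: |R|=0.06412 <1
  x=-4.024: |R|=1.29402 >1
  x=-3.912: |R|=1.16900 >1
Stable set (-3.7500, 0).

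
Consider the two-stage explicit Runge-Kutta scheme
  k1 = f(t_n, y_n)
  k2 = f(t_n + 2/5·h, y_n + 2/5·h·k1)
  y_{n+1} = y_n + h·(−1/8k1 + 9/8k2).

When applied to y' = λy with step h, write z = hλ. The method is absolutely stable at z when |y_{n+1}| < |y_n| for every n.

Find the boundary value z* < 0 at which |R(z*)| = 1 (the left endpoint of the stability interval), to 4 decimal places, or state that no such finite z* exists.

left endpoint -2.2222.

Test eqn y'=λy, z=hλ:
  k1=λy_n ⇒ h·k1=z·y_n;  k2=λ(1+2/5z)y_n ⇒ h·k2=z(1+2/5z)y_n
  y_{n+1}/y_n = 1 − 1/8z + 9/8z(1+2/5z) = 1 + z + 9/20z²
  so R(z) = 1 + z + 9/20z².

Need |R(x)|<1, x<0.
x=-0.52: |R|=0.6017
R=1: x+9/20x²=0 ⇒ x=−20/9=-2.2222; min R=1−1/(4·9/20)=0.4444>−1
Confirm numerically:
  x=-1.734: |R|=0.61904 <1
  x=-1.491: |R|=0.50939 <1
  x=-1.444: |R|=0.49431 <1
  x=-2.733: |R|=1.62818 >1
  x=-2.671: |R|=1.53941 >1
  x=-2.663: |R|=1.52821 >1
Interval (-2.2222, 0).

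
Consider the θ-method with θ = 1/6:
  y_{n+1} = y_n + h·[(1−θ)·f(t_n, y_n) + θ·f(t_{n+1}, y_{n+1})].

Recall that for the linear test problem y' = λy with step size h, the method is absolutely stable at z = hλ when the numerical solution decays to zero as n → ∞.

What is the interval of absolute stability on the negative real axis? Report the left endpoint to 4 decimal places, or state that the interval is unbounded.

Test eqn y'=λy, z=hλ:
  y_{n+1} = y_n + z·[5/6·y_n + 1/6·y_{n+1}] ⇒ (1 − 1/6z)y_{n+1} = (1 + 5/6z)y_n
  Hence R(z) = (1 + 5/6z)/(1 − 1/6z).

Solve |R(x)|<1 on ℝ⁻.
x=-0.51: |R|=0.5300
R=−1: 1+5/6x = −1+1/6x ⇒ -2/3x=2 ⇒ x=2/(-2/3)=-3.0000
Confirm numerically:
  x=-2.699: |R|=0.86159 <1
  x=-2.495: |R|=0.76221 <1
  x=-1.303: |R|=0.07052 <1
  x=-3.241: |R|=1.10432 >1
  x=-3.161: |R|=1.07030 >1
Interval (-3.0000, 0).

(-3.0000, 0).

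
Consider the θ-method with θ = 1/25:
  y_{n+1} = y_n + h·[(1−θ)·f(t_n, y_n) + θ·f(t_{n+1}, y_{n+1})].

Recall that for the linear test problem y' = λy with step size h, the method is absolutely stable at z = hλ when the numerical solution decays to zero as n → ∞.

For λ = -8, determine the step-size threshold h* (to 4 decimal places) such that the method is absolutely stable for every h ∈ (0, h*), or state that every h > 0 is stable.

(-2.1739,0); λ=-8 ⇒ h* = (50/23)/8 = 0.2717.

With y'=λy (z=hλ):
  y_{n+1} = y_n + z·[24/25·y_n + 1/25·y_{n+1}] ⇒ (1 − 1/25z)y_{n+1} = (1 + 24/25z)y_n
  ⇒ R(z) = (1 + 24/25z)/(1 − 1/25z).

Need |R(x)|<1, x<0.
x=-0.92: |R|=0.1127
R=−1: 1+24/25x = −1+1/25x ⇒ -23/25x=2 ⇒ x=2/(-23/25)=-2.1739
Confirm numerically:
  x=-1.652: |R|=0.54960 <1
  x=-1.559: |R|=0.46749 <1
  x=-1.522: |R|=0.43466 <1
  x=-2.686: |R|=1.42541 >1
  x=-2.425: |R|=1.21057 >1
Stable set (-2.1739, 0).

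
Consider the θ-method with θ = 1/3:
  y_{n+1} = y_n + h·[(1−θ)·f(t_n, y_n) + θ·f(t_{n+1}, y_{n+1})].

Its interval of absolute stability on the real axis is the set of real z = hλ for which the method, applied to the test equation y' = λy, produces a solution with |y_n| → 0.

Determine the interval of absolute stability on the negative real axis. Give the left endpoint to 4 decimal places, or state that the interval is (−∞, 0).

(-6.0000, 0).

On y'=λy, z=hλ:
  y_{n+1} = y_n + z·[2/3·y_n + 1/3·y_{n+1}] ⇒ (1 − 1/3z)y_{n+1} = (1 + 2/3z)y_n
  so R(z) = (1 + 2/3z)/(1 − 1/3z).

Solve |R(x)|<1 on ℝ⁻.
x=-0.79: |R|=0.3747
R=−1: 1+2/3x = −1+1/3x ⇒ -1/3x=2 ⇒ x=2/(-1/3)=-6.0000
Confirm numerically:
  x=-3.075: |R|=0.51852 <1
  x=-2.913: |R|=0.47793 <1
  x=-2.720: |R|=0.42657 <1
  x=-6.350: |R|=1.03743 >1
  x=-6.204: |R|=1.02216 >1
So |R|<1 on (-6.0000, 0).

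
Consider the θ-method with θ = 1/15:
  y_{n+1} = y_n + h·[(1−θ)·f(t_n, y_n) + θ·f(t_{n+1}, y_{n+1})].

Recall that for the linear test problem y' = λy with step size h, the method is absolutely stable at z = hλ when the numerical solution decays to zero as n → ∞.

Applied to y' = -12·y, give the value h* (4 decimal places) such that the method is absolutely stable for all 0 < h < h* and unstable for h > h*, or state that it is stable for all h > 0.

With y'=λy (z=hλ):
  y_{n+1} = y_n + z·[14/15·y_n + 1/15·y_{n+1}] ⇒ (1 − 1/15z)y_{n+1} = (1 + 14/15z)y_n
  R(z) = (1 + 14/15z)/(1 − 1/15z).

Find x<0 with |R(x)|<1.
x=-0.54: |R|=0.4788
R=−1: 1+14/15x = −1+1/15x ⇒ -13/15x=2 ⇒ x=2/(-13/15)=-2.3077
Confirm numerically:
  x=-1.778: |R|=0.58958 <1
  x=-1.313: |R|=0.20732 <1
  x=-1.111: |R|=0.03439 <1
  x=-1.107: |R|=0.03092 <1
  x=-2.679: |R|=1.27304 >1
  x=-2.618: |R|=1.22897 >1
  x=-2.610: |R|=1.22317 >1
Interval (-2.3077, 0).

(-2.3077,0); λ=-12 ⇒ h* = (30/13)/12 = 0.1923.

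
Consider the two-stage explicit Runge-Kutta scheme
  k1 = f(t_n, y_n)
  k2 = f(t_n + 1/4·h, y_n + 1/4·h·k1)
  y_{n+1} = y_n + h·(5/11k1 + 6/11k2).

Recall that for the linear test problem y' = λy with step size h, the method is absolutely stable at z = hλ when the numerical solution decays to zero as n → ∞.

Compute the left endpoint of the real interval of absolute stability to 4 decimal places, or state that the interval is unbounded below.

With y'=λy (z=hλ):
  k1=λy_n ⇒ h·k1=z·y_n;  k2=λ(1+1/4z)y_n ⇒ h·k2=z(1+1/4z)y_n
  y_{n+1}/y_n = 1 + 5/11z + 6/11z(1+1/4z) = 1 + z + 3/22z²
  R(z) = 1 + z + 3/22z².

Boundary: |R(x)|=1, x<0.
x=-1.79: |R|=0.3531
R=1: x+3/22x²=0 ⇒ x=−22/3=-7.3333; min R=1−1/(4·3/22)=-0.8333>−1
Confirm numerically:
  x=-6.799: |R|=0.50460 <1
  x=-6.299: |R|=0.11155 <1
  x=-5.425: |R|=0.41173 <1
  x=-3.025: |R|=0.77719 <1
  x=-7.796: |R|=1.49186 >1
  x=-7.676: |R|=1.35868 >1
  x=-7.481: |R|=1.15064 >1
Interval (-7.3333, 0).

z* = -7.3333.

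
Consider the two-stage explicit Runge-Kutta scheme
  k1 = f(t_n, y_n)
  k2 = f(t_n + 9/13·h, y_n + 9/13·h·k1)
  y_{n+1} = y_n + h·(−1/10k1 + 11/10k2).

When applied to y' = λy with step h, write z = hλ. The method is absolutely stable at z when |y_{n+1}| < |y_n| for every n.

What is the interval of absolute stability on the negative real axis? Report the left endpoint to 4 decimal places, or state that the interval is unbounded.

On y'=λy, z=hλ:
  k1=λy_n ⇒ h·k1=z·y_n;  k2=λ(1+9/13z)y_n ⇒ h·k2=z(1+9/13z)y_n
  y_{n+1}/y_n = 1 − 1/10z + 11/10z(1+9/13z) = 1 + z + 99/130z²
  so R(z) = 1 + z + 99/130z².

Boundary: |R(x)|=1, x<0.
x=-0.63: |R|=0.6723
R=1: x+99/130x²=0 ⇒ x=−130/99=-1.3131; min R=1−1/(4·99/130)=0.6717>−1
Confirm numerically:
  x=-1.111: |R|=0.82898 <1
  x=-1.082: |R|=0.80955 <1
  x=-1.070: |R|=0.80189 <1
  x=-0.571: |R|=0.67729 <1
  x=-1.812: |R|=1.68839 >1
  x=-1.652: |R|=1.42632 >1
  x=-1.623: |R|=1.38299 >1
Stable set (-1.3131, 0).

z∈(-1.3131,0).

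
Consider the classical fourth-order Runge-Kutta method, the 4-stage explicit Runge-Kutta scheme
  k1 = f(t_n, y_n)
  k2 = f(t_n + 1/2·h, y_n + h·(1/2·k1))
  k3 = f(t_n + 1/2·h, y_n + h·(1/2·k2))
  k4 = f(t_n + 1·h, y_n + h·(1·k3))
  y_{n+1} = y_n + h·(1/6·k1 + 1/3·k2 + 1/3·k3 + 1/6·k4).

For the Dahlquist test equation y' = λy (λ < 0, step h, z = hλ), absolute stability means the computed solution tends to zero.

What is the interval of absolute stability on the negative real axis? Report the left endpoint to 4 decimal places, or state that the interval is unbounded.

(-2.7853, 0).

Test eqn y'=λy, z=hλ:
  order 4, 4-stage ⇒ R(z)=1+z+z^2/2+z^3/6+z^4/24
  (e.g. R(-1.68)=0.27284, |R|=0.27284)

Boundary: |R(x)|=1, x<0.
x=-1.68: |R|=0.2728
|R(-1.58)|=0.2705 |R(-0.96)|=0.3887 |R(-0.61)|=0.5440
Bisect:
  x_lo=-3.1882 |R|=1.7979  x_hi=-0.0827 |R|=0.9206
  mid=-1.63544 |R|=0.27093 →hi
  mid=-2.41180 |R|=0.56823 →hi
  mid=-2.79998 |R|=1.02238 →lo
  mid=-2.60589 |R|=0.76154 →hi
  mid=-2.70294 |R|=0.88277 →hi
  mid=-2.75146 |R|=0.95018 →hi
  mid=-2.77572 |R|=0.98567 →hi
  mid=-2.78785 |R|=1.00387 →lo
  ...
  [-2.78539,-2.78520] ⇒ x*=-2.7853
Stable set (-2.7853, 0).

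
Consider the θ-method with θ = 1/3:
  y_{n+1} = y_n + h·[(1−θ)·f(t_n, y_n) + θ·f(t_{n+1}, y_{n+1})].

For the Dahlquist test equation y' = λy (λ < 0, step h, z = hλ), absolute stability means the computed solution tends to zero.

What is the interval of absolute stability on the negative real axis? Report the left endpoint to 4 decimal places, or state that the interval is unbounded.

Set f=λy, z=hλ:
  y_{n+1} = y_n + z·[2/3·y_n + 1/3·y_{n+1}] ⇒ (1 − 1/3z)y_{n+1} = (1 + 2/3z)y_n
  ⇒ R(z) = (1 + 2/3z)/(1 − 1/3z).

Boundary: |R(x)|=1, x<0.
x=-0.62: |R|=0.4862
R=−1: 1+2/3x = −1+1/3x ⇒ -1/3x=2 ⇒ x=2/(-1/3)=-6.0000
Confirm numerically:
  x=-4.730: |R|=0.83571 <1
  x=-2.667: |R|=0.41186 <1
  x=-2.589: |R|=0.38969 <1
  x=-6.489: |R|=1.05153 >1
  x=-6.465: |R|=1.04913 >1
  x=-6.447: |R|=1.04732 >1
Stable set (-6.0000, 0).

z∈(-6.0000,0).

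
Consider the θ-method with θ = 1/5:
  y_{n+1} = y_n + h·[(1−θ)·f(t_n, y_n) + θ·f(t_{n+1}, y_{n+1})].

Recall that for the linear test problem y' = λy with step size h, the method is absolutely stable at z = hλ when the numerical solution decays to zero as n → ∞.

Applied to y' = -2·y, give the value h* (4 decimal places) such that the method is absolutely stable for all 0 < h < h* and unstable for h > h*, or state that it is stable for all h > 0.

(-3.3333,0); λ=-2 ⇒ h* = (10/3)/2 = 1.6667.

On y'=λy, z=hλ:
  y_{n+1} = y_n + z·[4/5·y_n + 1/5·y_{n+1}] ⇒ (1 − 1/5z)y_{n+1} = (1 + 4/5z)y_n
  ⇒ R(z) = (1 + 4/5z)/(1 − 1/5z).

Solve |R(x)|<1 on ℝ⁻.
x=-0.44: |R|=0.5956
R=−1: 1+4/5x = −1+1/5x ⇒ -3/5x=2 ⇒ x=2/(-3/5)=-3.3333
Confirm numerically:
  x=-2.934: |R|=0.84900 <1
  x=-2.349: |R|=0.59818 <1
  x=-2.170: |R|=0.51325 <1
  x=-3.448: |R|=1.04072 >1
  x=-3.359: |R|=1.00921 >1
So |R|<1 on (-3.3333, 0).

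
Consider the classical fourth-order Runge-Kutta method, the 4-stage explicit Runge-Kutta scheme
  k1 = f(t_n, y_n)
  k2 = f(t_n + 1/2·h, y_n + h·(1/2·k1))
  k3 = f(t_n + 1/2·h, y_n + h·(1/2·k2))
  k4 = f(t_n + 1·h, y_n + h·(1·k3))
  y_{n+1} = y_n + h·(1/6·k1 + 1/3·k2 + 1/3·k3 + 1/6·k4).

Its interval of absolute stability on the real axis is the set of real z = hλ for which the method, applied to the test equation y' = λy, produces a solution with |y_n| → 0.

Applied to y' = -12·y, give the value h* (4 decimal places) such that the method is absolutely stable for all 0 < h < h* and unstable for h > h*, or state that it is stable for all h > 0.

On y'=λy, z=hλ:
  order 4, 4-stage ⇒ R(z)=1+z+z^2/2+z^3/6+z^4/24
  (e.g. R(-1.06)=0.35590, |R|=0.35590)

Find x<0 with |R(x)|<1.
x=-1.06: |R|=0.3559
|R(-3.04)|=1.4570 |R(-1.35)|=0.2896 |R(-0.99)|=0.3784
Bisect:
  x_lo=-3.6081 |R|=3.1342  x_hi=-0.3465 |R|=0.7072
  mid=-1.97732 |R|=0.32603 →hi
  mid=-2.79273 |R|=1.01127 →lo
  mid=-2.38503 |R|=0.54623 →hi
  mid=-2.58888 |R|=0.74206 →hi
  mid=-2.69080 |R|=0.86664 →hi
  mid=-2.74176 |R|=0.93633 →hi
  mid=-2.76725 |R|=0.97313 →hi
  mid=-2.77999 |R|=0.99203 →hi
  mid=-2.78636 |R|=1.00160 →lo
  mid=-2.78317 |R|=0.99681 →hi
  ...
  [-2.78536,-2.78516] ⇒ x*=-2.7853
So |R|<1 on (-2.7853, 0).

(-2.7853,0); λ=-12 ⇒ h* = 0.2321.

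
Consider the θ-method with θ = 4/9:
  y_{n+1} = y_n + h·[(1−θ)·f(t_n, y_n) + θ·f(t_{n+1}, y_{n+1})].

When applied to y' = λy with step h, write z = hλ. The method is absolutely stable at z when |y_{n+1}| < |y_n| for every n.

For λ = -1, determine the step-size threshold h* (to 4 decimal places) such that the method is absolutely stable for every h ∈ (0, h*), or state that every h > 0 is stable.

(-18.0000,0); λ=-1 ⇒ h* = (18)/1 = 18.0000.

On y'=λy, z=hλ:
  y_{n+1} = y_n + z·[5/9·y_n + 4/9·y_{n+1}] ⇒ (1 − 4/9z)y_{n+1} = (1 + 5/9z)y_n
  ⇒ R(z) = (1 + 5/9z)/(1 − 4/9z).

Find x<0 with |R(x)|<1.
x=-1.16: |R|=0.2346
R=−1: 1+5/9x = −1+4/9x ⇒ -1/9x=2 ⇒ x=2/(-1/9)=-18.0000
Confirm numerically:
  x=-13.363: |R|=0.92575 <1
  x=-8.988: |R|=0.79952 <1
  x=-8.366: |R|=0.77313 <1
  x=-7.398: |R|=0.72528 <1
  x=-18.268: |R|=1.00327 >1
  x=-18.207: |R|=1.00253 >1
  x=-18.162: |R|=1.00198 >1
So |R|<1 on (-18.0000, 0).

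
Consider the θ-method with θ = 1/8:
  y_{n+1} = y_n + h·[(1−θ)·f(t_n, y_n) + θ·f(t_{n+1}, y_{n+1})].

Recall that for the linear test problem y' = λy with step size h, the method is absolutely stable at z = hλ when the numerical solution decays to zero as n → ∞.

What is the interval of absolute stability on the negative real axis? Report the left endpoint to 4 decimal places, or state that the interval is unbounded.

z∈(-2.6667,0).

With y'=λy (z=hλ):
  y_{n+1} = y_n + z·[7/8·y_n + 1/8·y_{n+1}] ⇒ (1 − 1/8z)y_{n+1} = (1 + 7/8z)y_n
  Hence R(z) = (1 + 7/8z)/(1 − 1/8z).

Solve |R(x)|<1 on ℝ⁻.
x=-0.99: |R|=0.1190
R=−1: 1+7/8x = −1+1/8x ⇒ -3/4x=2 ⇒ x=2/(-3/4)=-2.6667
Confirm numerically:
  x=-2.068: |R|=0.64323 <1
  x=-1.965: |R|=0.57752 <1
  x=-1.341: |R|=0.14849 <1
  x=-3.201: |R|=1.28622 >1
  x=-2.834: |R|=1.09267 >1
Interval (-2.6667, 0).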